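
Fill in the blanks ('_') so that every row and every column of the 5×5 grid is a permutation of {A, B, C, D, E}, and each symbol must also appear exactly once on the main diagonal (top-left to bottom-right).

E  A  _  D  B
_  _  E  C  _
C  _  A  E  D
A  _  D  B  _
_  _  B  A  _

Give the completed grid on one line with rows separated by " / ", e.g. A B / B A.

(r1,c3): row 1 has {A,B,D,E}; column 3 has {A,B,D,E}, so it must be C.
(r2,c2): row 2 has {C,E}; column 2 has {A}; the diagonal has {A,B,E}, so it must be D.
(r2,c5): row 2 has {C,D,E}; column 5 has {B,D}, so it must be A.
(r3,c2): row 3 has {A,C,D,E}; column 2 has {A,D}, so it must be B.
(r5,c1): row 5 has {A,B}; column 1 has {A,C,E}, so it must be D.
(r5,c5): row 5 has {A,B,D}; column 5 has {A,B,D}; the diagonal has {A,B,D,E}, so it must be C.
(r2,c1): row 2 has {A,C,D,E}; column 1 has {A,C,D,E}, so it must be B.
(r4,c5): row 4 has {A,B,D}; column 5 has {A,B,C,D}, so it must be E.
(r5,c2): row 5 has {A,B,C,D}; column 2 has {A,B,D}, so it must be E.
(r4,c2): row 4 has {A,B,D,E}; column 2 has {A,B,D,E}, so it must be C.

E A C D B / B D E C A / C B A E D / A C D B E / D E B A C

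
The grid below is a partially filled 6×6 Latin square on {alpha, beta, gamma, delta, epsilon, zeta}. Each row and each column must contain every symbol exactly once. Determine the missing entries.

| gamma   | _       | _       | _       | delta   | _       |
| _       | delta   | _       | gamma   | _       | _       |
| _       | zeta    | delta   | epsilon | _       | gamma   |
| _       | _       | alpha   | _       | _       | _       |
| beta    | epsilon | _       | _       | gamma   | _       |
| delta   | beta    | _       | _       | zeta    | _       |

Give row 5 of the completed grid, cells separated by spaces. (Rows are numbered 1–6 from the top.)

(r1,c2): row 1 has {gamma,delta}; column 2 has {beta,delta,epsilon,zeta}, so it must be alpha.
(r3,c1): row 3 has {gamma,delta,epsilon,zeta}; column 1 has {beta,gamma,delta}, so it must be alpha.
(r3,c5): row 3 has {alpha,gamma,delta,epsilon,zeta}; column 5 has {gamma,delta,zeta}, so it must be beta.
(r4,c2): row 4 has {alpha}; column 2 has {alpha,beta,delta,epsilon,zeta}, so it must be gamma.
(r4,c5): row 4 has {alpha,gamma}; column 5 has {beta,gamma,delta,zeta}, so it must be epsilon.
(r5,c3): row 5 has {beta,gamma,epsilon}; column 3 has {alpha,delta}, so it must be zeta.
(r6,c4): row 6 has {beta,delta,zeta}; column 4 has {gamma,epsilon}, so it must be alpha.
(r6,c6): row 6 has {alpha,beta,delta,zeta}; column 6 has {gamma}, so it must be epsilon.
(r2,c5): row 2 has {gamma,delta}; column 5 has {beta,gamma,delta,epsilon,zeta}, so it must be alpha.
(r4,c1): row 4 has {alpha,gamma,epsilon}; column 1 has {alpha,beta,gamma,delta}, so it must be zeta.
(r5,c4): row 5 has {beta,gamma,epsilon,zeta}; column 4 has {alpha,gamma,epsilon}, so it must be delta.
(r5,c6): row 5 has {beta,gamma,delta,epsilon,zeta}; column 6 has {gamma,epsilon}, so it must be alpha.

beta epsilon zeta delta gamma alpha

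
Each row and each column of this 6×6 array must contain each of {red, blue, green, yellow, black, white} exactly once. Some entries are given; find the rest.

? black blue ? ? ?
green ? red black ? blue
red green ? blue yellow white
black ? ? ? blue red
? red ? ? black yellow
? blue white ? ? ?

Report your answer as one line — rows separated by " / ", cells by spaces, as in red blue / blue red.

Cell (r1,c6): row 1 has {blue,black}; column 6 has {red,blue,yellow,white} → green.
Cell (r2,c5): row 2 has {red,blue,green,black}; column 5 has {blue,yellow,black} → white.
Cell (r3,c3): row 3 has {red,blue,green,yellow,white}; column 3 has {red,blue,white} → black.
Cell (r5,c3): row 5 has {red,yellow,black}; column 3 has {red,blue,black,white} → green.
Cell (r5,c4): row 5 has {red,green,yellow,black}; column 4 has {blue,black} → white.
Cell (r6,c1): row 6 has {blue,white}; column 1 has {red,green,black} → yellow.
Cell (r6,c6): row 6 has {blue,yellow,white}; column 6 has {red,blue,green,yellow,white} → black.
Cell (r1,c1): row 1 has {blue,green,black}; column 1 has {red,green,yellow,black} → white.
Cell (r1,c5): row 1 has {blue,green,black,white}; column 5 has {blue,yellow,black,white} → red.
Cell (r2,c2): row 2 has {red,blue,green,black,white}; column 2 has {red,blue,green,black} → yellow.
Cell (r4,c2): row 4 has {red,blue,black}; column 2 has {red,blue,green,yellow,black} → white.
Cell (r4,c3): row 4 has {red,blue,black,white}; column 3 has {red,blue,green,black,white} → yellow.
Cell (r4,c4): row 4 has {red,blue,yellow,black,white}; column 4 has {blue,black,white} → green.
Cell (r5,c1): row 5 has {red,green,yellow,black,white}; column 1 has {red,green,yellow,black,white} → blue.
Cell (r6,c4): row 6 has {blue,yellow,black,white}; column 4 has {blue,green,black,white} → red.
Cell (r6,c5): row 6 has {red,blue,yellow,black,white}; column 5 has {red,blue,yellow,black,white} → green.
Cell (r1,c4): row 1 has {red,blue,green,black,white}; column 4 has {red,blue,green,black,white} → yellow.

white black blue yellow red green / green yellow red black white blue / red green black blue yellow white / black white yellow green blue red / blue red green white black yellow / yellow blue white red green black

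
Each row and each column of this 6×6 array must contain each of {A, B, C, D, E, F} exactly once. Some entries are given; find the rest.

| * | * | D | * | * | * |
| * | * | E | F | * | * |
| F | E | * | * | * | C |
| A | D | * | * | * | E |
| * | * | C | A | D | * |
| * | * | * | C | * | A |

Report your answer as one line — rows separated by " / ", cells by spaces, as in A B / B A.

C A D E F B / B C E F A D / F E A D B C / A D F B C E / E B C A D F / D F B C E A

Cell (r4,c4): row 4 has {A,D,E}; column 4 has {A,C,F} → B.
Cell (r1,c4): row 1 has {D}; column 4 has {A,B,C,F} → E.
Cell (r3,c4): row 3 has {C,E,F}; column 4 has {A,B,C,E,F} → D.
Cell (r4,c3): row 4 has {A,B,D,E}; column 3 has {C,D,E} → F.
Cell (r4,c5): row 4 has {A,B,D,E,F}; column 5 has {D} → C.
Cell (r6,c3): row 6 has {A,C}; column 3 has {C,D,E,F} → B.
Cell (r3,c3): row 3 has {C,D,E,F}; column 3 has {B,C,D,E,F} → A.
Cell (r3,c5): row 3 has {A,C,D,E,F}; column 5 has {C,D} → B.
Cell (r6,c2): row 6 has {A,B,C}; column 2 has {D,E} → F.
Cell (r6,c5): row 6 has {A,B,C,F}; column 5 has {B,C,D} → E.
Cell (r2,c5): row 2 has {E,F}; column 5 has {B,C,D,E} → A.
Cell (r5,c2): row 5 has {A,C,D}; column 2 has {D,E,F} → B.
Cell (r5,c6): row 5 has {A,B,C,D}; column 6 has {A,C,E} → F.
Cell (r6,c1): row 6 has {A,B,C,E,F}; column 1 has {A,F} → D.
Cell (r1,c5): row 1 has {D,E}; column 5 has {A,B,C,D,E} → F.
Cell (r1,c6): row 1 has {D,E,F}; column 6 has {A,C,E,F} → B.
Cell (r2,c2): row 2 has {A,E,F}; column 2 has {B,D,E,F} → C.
Cell (r2,c6): row 2 has {A,C,E,F}; column 6 has {A,B,C,E,F} → D.
Cell (r5,c1): row 5 has {A,B,C,D,F}; column 1 has {A,D,F} → E.
Cell (r1,c1): row 1 has {B,D,E,F}; column 1 has {A,D,E,F} → C.
Cell (r1,c2): row 1 has {B,C,D,E,F}; column 2 has {B,C,D,E,F} → A.
Cell (r2,c1): row 2 has {A,C,D,E,F}; column 1 has {A,C,D,E,F} → B.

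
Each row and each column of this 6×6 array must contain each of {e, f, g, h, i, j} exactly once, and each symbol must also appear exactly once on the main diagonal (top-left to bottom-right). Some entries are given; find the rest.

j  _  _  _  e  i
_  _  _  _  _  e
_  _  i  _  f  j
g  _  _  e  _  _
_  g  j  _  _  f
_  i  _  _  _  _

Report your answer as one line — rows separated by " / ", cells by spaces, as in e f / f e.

j h g f e i / i f h j g e / h e i g f j / g j f e i h / e g j i h f / f i e h j g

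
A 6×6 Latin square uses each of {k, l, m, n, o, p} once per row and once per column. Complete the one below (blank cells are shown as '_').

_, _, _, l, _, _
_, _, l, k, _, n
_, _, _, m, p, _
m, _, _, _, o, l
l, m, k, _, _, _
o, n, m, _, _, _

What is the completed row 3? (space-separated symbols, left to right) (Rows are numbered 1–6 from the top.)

(r2,c1) = p
(r2,c2) = o
(r2,c5) = m
(r5,c5) = n
(r6,c4) = p
(r6,c6) = k
(r1,c5) = k
(r3,c6) = o
(r4,c4) = n
(r5,c4) = o
(r5,c6) = p
(r6,c5) = l
(r1,c1) = n
(r1,c2) = p
(r1,c3) = o
(r1,c6) = m
(r3,c1) = k
(r3,c2) = l
(r3,c3) = n

k l n m p o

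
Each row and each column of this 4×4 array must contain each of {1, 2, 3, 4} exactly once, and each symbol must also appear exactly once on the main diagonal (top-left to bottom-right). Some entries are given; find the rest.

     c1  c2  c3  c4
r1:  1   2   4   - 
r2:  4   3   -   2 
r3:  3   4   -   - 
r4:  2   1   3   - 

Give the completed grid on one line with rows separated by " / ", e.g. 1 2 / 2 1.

Cell (r1,c4): row 1 has {1,2,4}; column 4 has {2} → 3.
Cell (r2,c3): row 2 has {2,3,4}; column 3 has {3,4} → 1.
Cell (r3,c3): row 3 has {3,4}; column 3 has {1,3,4}; the diagonal has {1,3} → 2.
Cell (r3,c4): row 3 has {2,3,4}; column 4 has {2,3} → 1.
Cell (r4,c4): row 4 has {1,2,3}; column 4 has {1,2,3}; the diagonal has {1,2,3} → 4.

1 2 4 3 / 4 3 1 2 / 3 4 2 1 / 2 1 3 4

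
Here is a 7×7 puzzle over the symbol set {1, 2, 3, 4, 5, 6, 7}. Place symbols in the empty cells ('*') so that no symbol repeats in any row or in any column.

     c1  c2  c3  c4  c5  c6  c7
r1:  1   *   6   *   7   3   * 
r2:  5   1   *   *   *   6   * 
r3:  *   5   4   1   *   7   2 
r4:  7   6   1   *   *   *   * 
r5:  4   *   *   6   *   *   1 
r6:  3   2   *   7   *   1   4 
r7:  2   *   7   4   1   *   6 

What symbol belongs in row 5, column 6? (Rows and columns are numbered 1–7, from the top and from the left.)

(r1,c2): row 1 has {1,3,6,7}; column 2 has {1,2,5,6}, so it must be 4.
(r1,c7): row 1 has {1,3,4,6,7}; column 7 has {1,2,4,6}, so it must be 5.
(r3,c1): row 3 has {1,2,4,5,7}; column 1 has {1,2,3,4,5,7}, so it must be 6.
(r3,c5): row 3 has {1,2,4,5,6,7}; column 5 has {1,7}, so it must be 3.
(r4,c7): row 4 has {1,6,7}; column 7 has {1,2,4,5,6}, so it must be 3.
(r6,c3): row 6 has {1,2,3,4,7}; column 3 has {1,4,6,7}, so it must be 5.
(r6,c5): row 6 has {1,2,3,4,5,7}; column 5 has {1,3,7}, so it must be 6.
(r7,c2): row 7 has {1,2,4,6,7}; column 2 has {1,2,4,5,6}, so it must be 3.
(r7,c6): row 7 has {1,2,3,4,6,7}; column 6 has {1,3,6,7}, so it must be 5.
(r1,c4): row 1 has {1,3,4,5,6,7}; column 4 has {1,4,6,7}, so it must be 2.
(r2,c4): row 2 has {1,5,6}; column 4 has {1,2,4,6,7}, so it must be 3.
(r2,c7): row 2 has {1,3,5,6}; column 7 has {1,2,3,4,5,6}, so it must be 7.
(r4,c4): row 4 has {1,3,6,7}; column 4 has {1,2,3,4,6,7}, so it must be 5.
(r5,c2): row 5 has {1,4,6}; column 2 has {1,2,3,4,5,6}, so it must be 7.
(r5,c6): row 5 has {1,4,6,7}; column 6 has {1,3,5,6,7}, so it must be 2.

2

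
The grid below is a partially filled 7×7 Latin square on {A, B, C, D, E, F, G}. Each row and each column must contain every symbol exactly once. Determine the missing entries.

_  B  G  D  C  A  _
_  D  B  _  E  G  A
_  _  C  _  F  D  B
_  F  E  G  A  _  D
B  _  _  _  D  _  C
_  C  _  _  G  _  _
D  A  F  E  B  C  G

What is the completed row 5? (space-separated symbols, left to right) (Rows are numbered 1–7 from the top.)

(r3,c4): row 3 has {B,C,D,F}; column 4 has {D,E,G}, so it must be A.
(r4,c1): row 4 has {A,D,E,F,G}; column 1 has {B,D}, so it must be C.
(r4,c6): row 4 has {A,C,D,E,F,G}; column 6 has {A,C,D,G}, so it must be B.
(r5,c3): row 5 has {B,C,D}; column 3 has {B,C,E,F,G}, so it must be A.
(r5,c4): row 5 has {A,B,C,D}; column 4 has {A,D,E,G}, so it must be F.
(r5,c6): row 5 has {A,B,C,D,F}; column 6 has {A,B,C,D,G}, so it must be E.
(r6,c3): row 6 has {C,G}; column 3 has {A,B,C,E,F,G}, so it must be D.
(r6,c4): row 6 has {C,D,G}; column 4 has {A,D,E,F,G}, so it must be B.
(r6,c6): row 6 has {B,C,D,G}; column 6 has {A,B,C,D,E,G}, so it must be F.
(r6,c7): row 6 has {B,C,D,F,G}; column 7 has {A,B,C,D,G}, so it must be E.
(r1,c7): row 1 has {A,B,C,D,G}; column 7 has {A,B,C,D,E,G}, so it must be F.
(r2,c1): row 2 has {A,B,D,E,G}; column 1 has {B,C,D}, so it must be F.
(r2,c4): row 2 has {A,B,D,E,F,G}; column 4 has {A,B,D,E,F,G}, so it must be C.
(r5,c2): row 5 has {A,B,C,D,E,F}; column 2 has {A,B,C,D,F}, so it must be G.

B G A F D E C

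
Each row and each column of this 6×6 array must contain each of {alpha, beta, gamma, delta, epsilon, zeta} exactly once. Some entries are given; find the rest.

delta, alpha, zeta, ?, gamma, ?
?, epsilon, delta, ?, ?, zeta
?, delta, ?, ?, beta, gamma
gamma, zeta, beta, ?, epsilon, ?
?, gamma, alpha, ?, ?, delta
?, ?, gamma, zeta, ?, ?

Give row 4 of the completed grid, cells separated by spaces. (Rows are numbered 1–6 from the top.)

(r2,c5): row 2 has {delta,epsilon,zeta}; column 5 has {beta,gamma,epsilon}, so it must be alpha.
(r3,c3): row 3 has {beta,gamma,delta}; column 3 has {alpha,beta,gamma,delta,zeta}, so it must be epsilon.
(r3,c4): row 3 has {beta,gamma,delta,epsilon}; column 4 has {zeta}, so it must be alpha.
(r4,c4): row 4 has {beta,gamma,epsilon,zeta}; column 4 has {alpha,zeta}, so it must be delta.
(r4,c6): row 4 has {beta,gamma,delta,epsilon,zeta}; column 6 has {gamma,delta,zeta}, so it must be alpha.

gamma zeta beta delta epsilon alpha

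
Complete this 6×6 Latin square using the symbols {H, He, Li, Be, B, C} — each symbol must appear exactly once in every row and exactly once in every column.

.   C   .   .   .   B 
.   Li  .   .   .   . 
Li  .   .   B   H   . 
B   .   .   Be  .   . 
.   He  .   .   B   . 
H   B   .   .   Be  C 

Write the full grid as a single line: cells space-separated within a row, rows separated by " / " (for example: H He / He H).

He C Be H Li B / Be Li B C He H / Li Be C B H He / B H He Be C Li / C He H Li B Be / H B Li He Be C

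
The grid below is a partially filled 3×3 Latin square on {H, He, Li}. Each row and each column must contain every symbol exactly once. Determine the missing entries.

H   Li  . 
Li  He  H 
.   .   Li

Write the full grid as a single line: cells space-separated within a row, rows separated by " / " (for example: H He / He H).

(r1,c3) = He
(r3,c1) = He
(r3,c2) = H

H Li He / Li He H / He H Li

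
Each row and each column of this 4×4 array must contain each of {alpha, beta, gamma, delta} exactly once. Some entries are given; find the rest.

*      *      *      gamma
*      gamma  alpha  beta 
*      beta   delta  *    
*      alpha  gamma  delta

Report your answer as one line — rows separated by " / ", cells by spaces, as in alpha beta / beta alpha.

(r1,c2) = delta
(r1,c3) = beta
(r2,c1) = delta
(r3,c4) = alpha
(r4,c1) = beta
(r1,c1) = alpha
(r3,c1) = gamma

alpha delta beta gamma / delta gamma alpha beta / gamma beta delta alpha / beta alpha gamma delta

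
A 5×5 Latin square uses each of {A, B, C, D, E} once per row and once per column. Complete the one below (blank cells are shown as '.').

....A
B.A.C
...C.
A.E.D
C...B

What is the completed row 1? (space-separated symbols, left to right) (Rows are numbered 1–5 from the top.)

row 3 has {C}; column 5 has {A,B,C,D} — only E is left for (r3,c5).
row 4 has {A,D,E}; column 4 has {C} — only B is left for (r4,c4).
row 5 has {B,C}; column 3 has {A,E} — only D is left for (r5,c3).
row 3 has {C,E}; column 1 has {A,B,C} — only D is left for (r3,c1).
row 3 has {C,D,E}; column 3 has {A,D,E} — only B is left for (r3,c3).
row 4 has {A,B,D,E}; column 2 is empty so far — only C is left for (r4,c2).
row 1 has {A}; column 1 has {A,B,C,D} — only E is left for (r1,c1).
row 1 has {A,E}; column 3 has {A,B,D,E} — only C is left for (r1,c3).
row 1 has {A,C,E}; column 4 has {B,C} — only D is left for (r1,c4).
row 2 has {A,B,C}; column 4 has {B,C,D} — only E is left for (r2,c4).
row 3 has {B,C,D,E}; column 2 has {C} — only A is left for (r3,c2).
row 5 has {B,C,D}; column 2 has {A,C} — only E is left for (r5,c2).
row 5 has {B,C,D,E}; column 4 has {B,C,D,E} — only A is left for (r5,c4).
row 1 has {A,C,D,E}; column 2 has {A,C,E} — only B is left for (r1,c2).

E B C D A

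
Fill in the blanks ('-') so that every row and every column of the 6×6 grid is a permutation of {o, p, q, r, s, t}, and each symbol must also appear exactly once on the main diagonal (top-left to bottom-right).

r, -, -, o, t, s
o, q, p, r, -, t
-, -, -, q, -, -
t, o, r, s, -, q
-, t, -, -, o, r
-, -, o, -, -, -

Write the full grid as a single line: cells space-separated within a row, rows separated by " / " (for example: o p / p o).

r p q o t s / o q p r s t / p s t q r o / t o r s p q / q t s p o r / s r o t q p

row 1 has {o,r,s,t}; column 2 has {o,q,t} — only p is left for (r1,c2).
row 1 has {o,p,r,s,t}; column 3 has {o,p,r} — only q is left for (r1,c3).
row 2 has {o,p,q,r,t}; column 5 has {o,t} — only s is left for (r2,c5).
row 3 has {q}; column 3 has {o,p,q,r}; the diagonal has {o,q,r,s} — only t is left for (r3,c3).
row 4 has {o,q,r,s,t}; column 5 has {o,s,t} — only p is left for (r4,c5).
row 5 has {o,r,t}; column 3 has {o,p,q,r,t} — only s is left for (r5,c3).
row 5 has {o,r,s,t}; column 4 has {o,q,r,s} — only p is left for (r5,c4).
row 6 has {o}; column 4 has {o,p,q,r,s} — only t is left for (r6,c4).
row 6 has {o,t}; column 6 has {q,r,s,t}; the diagonal has {o,q,r,s,t} — only p is left for (r6,c6).
row 3 has {q,t}; column 5 has {o,p,s,t} — only r is left for (r3,c5).
row 3 has {q,r,t}; column 6 has {p,q,r,s,t} — only o is left for (r3,c6).
row 5 has {o,p,r,s,t}; column 1 has {o,r,t} — only q is left for (r5,c1).
row 6 has {o,p,t}; column 1 has {o,q,r,t} — only s is left for (r6,c1).
row 6 has {o,p,s,t}; column 2 has {o,p,q,t} — only r is left for (r6,c2).
row 6 has {o,p,r,s,t}; column 5 has {o,p,r,s,t} — only q is left for (r6,c5).
row 3 has {o,q,r,t}; column 1 has {o,q,r,s,t} — only p is left for (r3,c1).
row 3 has {o,p,q,r,t}; column 2 has {o,p,q,r,t} — only s is left for (r3,c2).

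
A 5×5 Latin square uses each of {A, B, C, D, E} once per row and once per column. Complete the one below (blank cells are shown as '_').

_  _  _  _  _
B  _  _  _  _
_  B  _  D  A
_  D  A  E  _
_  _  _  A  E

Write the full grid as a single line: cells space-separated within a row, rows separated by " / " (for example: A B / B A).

A E D B C / B A E C D / E B C D A / C D A E B / D C B A E

(r2,c4) = C
(r2,c5) = D
(r4,c1) = C
(r4,c5) = B
(r5,c1) = D
(r5,c2) = C
(r5,c3) = B
(r1,c4) = B
(r1,c5) = C
(r2,c3) = E
(r3,c1) = E
(r3,c3) = C
(r1,c1) = A
(r1,c2) = E
(r1,c3) = D
(r2,c2) = A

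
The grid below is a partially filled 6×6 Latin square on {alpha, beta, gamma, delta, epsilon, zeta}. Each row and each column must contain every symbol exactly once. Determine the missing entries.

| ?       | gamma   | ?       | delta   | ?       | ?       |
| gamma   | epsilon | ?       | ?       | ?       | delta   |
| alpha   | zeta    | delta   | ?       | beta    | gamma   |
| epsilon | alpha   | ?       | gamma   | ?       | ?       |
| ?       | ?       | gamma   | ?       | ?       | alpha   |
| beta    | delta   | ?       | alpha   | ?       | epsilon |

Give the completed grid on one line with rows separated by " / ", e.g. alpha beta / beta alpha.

row 1 has {gamma,delta}; column 1 has {alpha,beta,gamma,epsilon} — only zeta is left for (r1,c1).
row 1 has {gamma,delta,zeta}; column 6 has {alpha,gamma,delta,epsilon} — only beta is left for (r1,c6).
row 3 has {alpha,beta,gamma,delta,zeta}; column 4 has {alpha,gamma,delta} — only epsilon is left for (r3,c4).
row 4 has {alpha,gamma,epsilon}; column 6 has {alpha,beta,gamma,delta,epsilon} — only zeta is left for (r4,c6).
row 5 has {alpha,gamma}; column 1 has {alpha,beta,gamma,epsilon,zeta} — only delta is left for (r5,c1).
row 5 has {alpha,gamma,delta}; column 2 has {alpha,gamma,delta,epsilon,zeta} — only beta is left for (r5,c2).
row 5 has {alpha,beta,gamma,delta}; column 4 has {alpha,gamma,delta,epsilon} — only zeta is left for (r5,c4).
row 5 has {alpha,beta,gamma,delta,zeta}; column 5 has {beta} — only epsilon is left for (r5,c5).
row 6 has {alpha,beta,delta,epsilon}; column 3 has {gamma,delta} — only zeta is left for (r6,c3).
row 6 has {alpha,beta,delta,epsilon,zeta}; column 5 has {beta,epsilon} — only gamma is left for (r6,c5).
row 1 has {beta,gamma,delta,zeta}; column 5 has {beta,gamma,epsilon} — only alpha is left for (r1,c5).
row 2 has {gamma,delta,epsilon}; column 4 has {alpha,gamma,delta,epsilon,zeta} — only beta is left for (r2,c4).
row 2 has {beta,gamma,delta,epsilon}; column 5 has {alpha,beta,gamma,epsilon} — only zeta is left for (r2,c5).
row 4 has {alpha,gamma,epsilon,zeta}; column 3 has {gamma,delta,zeta} — only beta is left for (r4,c3).
row 4 has {alpha,beta,gamma,epsilon,zeta}; column 5 has {alpha,beta,gamma,epsilon,zeta} — only delta is left for (r4,c5).
row 1 has {alpha,beta,gamma,delta,zeta}; column 3 has {beta,gamma,delta,zeta} — only epsilon is left for (r1,c3).
row 2 has {beta,gamma,delta,epsilon,zeta}; column 3 has {beta,gamma,delta,epsilon,zeta} — only alpha is left for (r2,c3).

zeta gamma epsilon delta alpha beta / gamma epsilon alpha beta zeta delta / alpha zeta delta epsilon beta gamma / epsilon alpha beta gamma delta zeta / delta beta gamma zeta epsilon alpha / beta delta zeta alpha gamma epsilon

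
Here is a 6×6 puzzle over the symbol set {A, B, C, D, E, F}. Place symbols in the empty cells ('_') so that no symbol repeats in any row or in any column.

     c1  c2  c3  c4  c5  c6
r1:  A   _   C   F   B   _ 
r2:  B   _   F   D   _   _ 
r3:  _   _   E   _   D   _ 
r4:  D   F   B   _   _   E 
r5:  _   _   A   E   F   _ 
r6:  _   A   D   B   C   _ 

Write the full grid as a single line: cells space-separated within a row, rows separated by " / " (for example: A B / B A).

A E C F B D / B C F D E A / F B E A D C / D F B C A E / C D A E F B / E A D B C F

row 1 has {A,B,C,F}; column 6 has {E} — only D is left for (r1,c6).
row 4 has {B,D,E,F}; column 5 has {B,C,D,F} — only A is left for (r4,c5).
row 5 has {A,E,F}; column 1 has {A,B,D} — only C is left for (r5,c1).
row 5 has {A,C,E,F}; column 6 has {D,E} — only B is left for (r5,c6).
row 6 has {A,B,C,D}; column 6 has {B,D,E} — only F is left for (r6,c6).
row 1 has {A,B,C,D,F}; column 2 has {A,F} — only E is left for (r1,c2).
row 2 has {B,D,F}; column 2 has {A,E,F} — only C is left for (r2,c2).
row 2 has {B,C,D,F}; column 5 has {A,B,C,D,F} — only E is left for (r2,c5).
row 2 has {B,C,D,E,F}; column 6 has {B,D,E,F} — only A is left for (r2,c6).
row 3 has {D,E}; column 1 has {A,B,C,D} — only F is left for (r3,c1).
row 3 has {D,E,F}; column 2 has {A,C,E,F} — only B is left for (r3,c2).
row 3 has {B,D,E,F}; column 6 has {A,B,D,E,F} — only C is left for (r3,c6).
row 4 has {A,B,D,E,F}; column 4 has {B,D,E,F} — only C is left for (r4,c4).
row 5 has {A,B,C,E,F}; column 2 has {A,B,C,E,F} — only D is left for (r5,c2).
row 6 has {A,B,C,D,F}; column 1 has {A,B,C,D,F} — only E is left for (r6,c1).
row 3 has {B,C,D,E,F}; column 4 has {B,C,D,E,F} — only A is left for (r3,c4).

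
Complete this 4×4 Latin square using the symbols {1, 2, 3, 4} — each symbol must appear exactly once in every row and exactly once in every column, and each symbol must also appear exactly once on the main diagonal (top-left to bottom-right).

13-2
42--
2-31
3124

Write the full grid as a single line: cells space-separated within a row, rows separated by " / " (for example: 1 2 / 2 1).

1 3 4 2 / 4 2 1 3 / 2 4 3 1 / 3 1 2 4

(r1,c3): row 1 has {1,2,3}; column 3 has {2,3}, so it must be 4.
(r2,c3): row 2 has {2,4}; column 3 has {2,3,4}, so it must be 1.
(r2,c4): row 2 has {1,2,4}; column 4 has {1,2,4}, so it must be 3.
(r3,c2): row 3 has {1,2,3}; column 2 has {1,2,3}, so it must be 4.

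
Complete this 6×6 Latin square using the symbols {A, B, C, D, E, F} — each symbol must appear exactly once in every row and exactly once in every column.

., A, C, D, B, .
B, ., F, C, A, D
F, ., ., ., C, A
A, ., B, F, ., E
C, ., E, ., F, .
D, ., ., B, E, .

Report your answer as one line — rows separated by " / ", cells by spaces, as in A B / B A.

E A C D B F / B E F C A D / F B D E C A / A C B F D E / C D E A F B / D F A B E C

(r1,c1) = E
(r1,c6) = F
(r2,c2) = E
(r3,c3) = D
(r3,c4) = E
(r4,c5) = D
(r5,c4) = A
(r5,c6) = B
(r6,c3) = A
(r6,c6) = C
(r3,c2) = B
(r4,c2) = C
(r5,c2) = D
(r6,c2) = F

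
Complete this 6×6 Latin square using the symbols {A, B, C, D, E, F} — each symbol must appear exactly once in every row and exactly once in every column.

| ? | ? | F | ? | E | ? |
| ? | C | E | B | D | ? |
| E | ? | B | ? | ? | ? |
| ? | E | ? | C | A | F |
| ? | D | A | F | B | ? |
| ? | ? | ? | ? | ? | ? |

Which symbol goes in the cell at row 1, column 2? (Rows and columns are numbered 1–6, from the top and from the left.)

B

(r2,c6) = A
(r4,c3) = D
(r5,c1) = C
(r5,c6) = E
(r6,c3) = C
(r6,c5) = F
(r2,c1) = F
(r3,c5) = C
(r3,c6) = D
(r4,c1) = B
(r6,c6) = B
(r1,c6) = C
(r3,c4) = A
(r6,c2) = A
(r1,c2) = B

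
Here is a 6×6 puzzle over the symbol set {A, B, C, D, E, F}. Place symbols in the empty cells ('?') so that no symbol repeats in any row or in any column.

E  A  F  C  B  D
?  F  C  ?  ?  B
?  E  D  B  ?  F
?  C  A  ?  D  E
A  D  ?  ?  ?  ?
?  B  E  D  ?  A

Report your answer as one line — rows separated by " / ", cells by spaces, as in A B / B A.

E A F C B D / D F C A E B / C E D B A F / B C A F D E / A D B E F C / F B E D C A

Cell (r2,c1): row 2 has {B,C,F}; column 1 has {A,E} → D.
Cell (r3,c1): row 3 has {B,D,E,F}; column 1 has {A,D,E} → C.
Cell (r3,c5): row 3 has {B,C,D,E,F}; column 5 has {B,D} → A.
Cell (r4,c4): row 4 has {A,C,D,E}; column 4 has {B,C,D} → F.
Cell (r5,c3): row 5 has {A,D}; column 3 has {A,C,D,E,F} → B.
Cell (r5,c4): row 5 has {A,B,D}; column 4 has {B,C,D,F} → E.
Cell (r5,c6): row 5 has {A,B,D,E}; column 6 has {A,B,D,E,F} → C.
Cell (r6,c1): row 6 has {A,B,D,E}; column 1 has {A,C,D,E} → F.
Cell (r6,c5): row 6 has {A,B,D,E,F}; column 5 has {A,B,D} → C.
Cell (r2,c4): row 2 has {B,C,D,F}; column 4 has {B,C,D,E,F} → A.
Cell (r2,c5): row 2 has {A,B,C,D,F}; column 5 has {A,B,C,D} → E.
Cell (r4,c1): row 4 has {A,C,D,E,F}; column 1 has {A,C,D,E,F} → B.
Cell (r5,c5): row 5 has {A,B,C,D,E}; column 5 has {A,B,C,D,E} → F.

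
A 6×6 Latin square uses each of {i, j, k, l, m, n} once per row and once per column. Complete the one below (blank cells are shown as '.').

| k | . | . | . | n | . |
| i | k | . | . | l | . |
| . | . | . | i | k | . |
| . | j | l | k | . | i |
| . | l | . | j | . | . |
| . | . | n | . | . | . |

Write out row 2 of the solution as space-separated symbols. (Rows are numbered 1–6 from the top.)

i k j n l m

Cell (r4,c5): row 4 has {i,j,k,l}; column 5 has {k,l,n} → m.
Cell (r5,c5): row 5 has {j,l}; column 5 has {k,l,m,n} → i.
Cell (r6,c5): row 6 has {n}; column 5 has {i,k,l,m,n} → j.
Cell (r4,c1): row 4 has {i,j,k,l,m}; column 1 has {i,k} → n.
Cell (r5,c1): row 5 has {i,j,l}; column 1 has {i,k,n} → m.
Cell (r5,c3): row 5 has {i,j,l,m}; column 3 has {l,n} → k.
Cell (r5,c6): row 5 has {i,j,k,l,m}; column 6 has {i} → n.
Cell (r6,c1): row 6 has {j,n}; column 1 has {i,k,m,n} → l.
Cell (r6,c4): row 6 has {j,l,n}; column 4 has {i,j,k} → m.
Cell (r6,c6): row 6 has {j,l,m,n}; column 6 has {i,n} → k.
Cell (r1,c4): row 1 has {k,n}; column 4 has {i,j,k,m} → l.
Cell (r2,c4): row 2 has {i,k,l}; column 4 has {i,j,k,l,m} → n.
Cell (r3,c1): row 3 has {i,k}; column 1 has {i,k,l,m,n} → j.
Cell (r3,c3): row 3 has {i,j,k}; column 3 has {k,l,n} → m.
Cell (r3,c6): row 3 has {i,j,k,m}; column 6 has {i,k,n} → l.
Cell (r6,c2): row 6 has {j,k,l,m,n}; column 2 has {j,k,l} → i.
Cell (r1,c2): row 1 has {k,l,n}; column 2 has {i,j,k,l} → m.
Cell (r1,c6): row 1 has {k,l,m,n}; column 6 has {i,k,l,n} → j.
Cell (r2,c3): row 2 has {i,k,l,n}; column 3 has {k,l,m,n} → j.
Cell (r2,c6): row 2 has {i,j,k,l,n}; column 6 has {i,j,k,l,n} → m.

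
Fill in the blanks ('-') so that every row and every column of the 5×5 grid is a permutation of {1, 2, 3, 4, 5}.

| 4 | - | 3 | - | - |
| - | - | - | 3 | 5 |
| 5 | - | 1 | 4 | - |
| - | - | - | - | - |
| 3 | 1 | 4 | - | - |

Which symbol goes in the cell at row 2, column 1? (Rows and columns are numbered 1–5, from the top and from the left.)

1

(r2,c3): row 2 has {3,5}; column 3 has {1,3,4}, so it must be 2.
(r4,c3): row 4 is empty so far; column 3 has {1,2,3,4}, so it must be 5.
(r5,c5): row 5 has {1,3,4}; column 5 has {5}, so it must be 2.
(r1,c5): row 1 has {3,4}; column 5 has {2,5}, so it must be 1.
(r2,c1): row 2 has {2,3,5}; column 1 has {3,4,5}, so it must be 1.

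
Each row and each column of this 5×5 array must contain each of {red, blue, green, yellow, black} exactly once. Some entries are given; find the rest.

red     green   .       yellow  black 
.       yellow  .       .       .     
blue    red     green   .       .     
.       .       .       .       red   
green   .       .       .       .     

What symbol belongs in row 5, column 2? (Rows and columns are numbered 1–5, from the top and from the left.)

black

(r1,c3) = blue
(r2,c1) = black
(r2,c3) = red
(r3,c4) = black
(r3,c5) = yellow
(r4,c1) = yellow
(r4,c3) = black
(r5,c3) = yellow
(r5,c5) = blue
(r2,c5) = green
(r4,c2) = blue
(r4,c4) = green
(r5,c2) = black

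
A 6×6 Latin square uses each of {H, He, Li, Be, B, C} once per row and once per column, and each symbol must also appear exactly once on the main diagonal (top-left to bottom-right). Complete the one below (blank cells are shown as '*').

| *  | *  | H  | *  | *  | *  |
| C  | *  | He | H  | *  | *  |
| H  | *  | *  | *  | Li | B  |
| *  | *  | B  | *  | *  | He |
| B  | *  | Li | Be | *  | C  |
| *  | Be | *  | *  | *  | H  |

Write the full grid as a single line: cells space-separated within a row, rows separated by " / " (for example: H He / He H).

(r5,c5) = He
(r6,c3) = C
(r6,c5) = B
(r2,c5) = Be
(r2,c6) = Li
(r3,c3) = Be
(r5,c2) = H
(r1,c1) = Li
(r1,c5) = C
(r1,c6) = Be
(r2,c2) = B
(r4,c1) = Be
(r4,c4) = C
(r4,c5) = H
(r6,c1) = He
(r6,c4) = Li
(r1,c2) = He
(r1,c4) = B
(r3,c2) = C
(r3,c4) = He
(r4,c2) = Li

Li He H B C Be / C B He H Be Li / H C Be He Li B / Be Li B C H He / B H Li Be He C / He Be C Li B H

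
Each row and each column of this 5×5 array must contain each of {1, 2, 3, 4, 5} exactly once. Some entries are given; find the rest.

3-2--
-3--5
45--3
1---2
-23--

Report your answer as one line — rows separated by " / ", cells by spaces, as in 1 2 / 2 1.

3 1 2 5 4 / 2 3 4 1 5 / 4 5 1 2 3 / 1 4 5 3 2 / 5 2 3 4 1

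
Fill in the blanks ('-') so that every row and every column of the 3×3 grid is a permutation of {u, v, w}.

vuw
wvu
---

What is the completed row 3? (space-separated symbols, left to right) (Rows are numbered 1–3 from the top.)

u w v

(r3,c1) = u
(r3,c2) = w
(r3,c3) = v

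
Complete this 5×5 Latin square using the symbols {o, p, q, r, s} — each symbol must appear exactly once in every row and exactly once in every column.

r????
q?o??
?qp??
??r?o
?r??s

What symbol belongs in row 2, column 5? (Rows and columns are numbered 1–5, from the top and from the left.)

p

(r3,c5) = r
(r5,c3) = q
(r1,c3) = s
(r2,c5) = p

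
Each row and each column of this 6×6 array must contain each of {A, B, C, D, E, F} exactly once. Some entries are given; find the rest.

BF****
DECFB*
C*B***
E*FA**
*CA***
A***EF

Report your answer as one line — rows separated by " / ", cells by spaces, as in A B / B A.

(r2,c6): row 2 has {B,C,D,E,F}; column 6 has {F}, so it must be A.
(r5,c1): row 5 has {A,C}; column 1 has {A,B,C,D,E}, so it must be F.
(r5,c5): row 5 has {A,C,F}; column 5 has {B,E}, so it must be D.
(r6,c3): row 6 has {A,E,F}; column 3 has {A,B,C,F}, so it must be D.
(r1,c3): row 1 has {B,F}; column 3 has {A,B,C,D,F}, so it must be E.
(r4,c5): row 4 has {A,E,F}; column 5 has {B,D,E}, so it must be C.
(r6,c2): row 6 has {A,D,E,F}; column 2 has {C,E,F}, so it must be B.
(r6,c4): row 6 has {A,B,D,E,F}; column 4 has {A,F}, so it must be C.
(r1,c4): row 1 has {B,E,F}; column 4 has {A,C,F}, so it must be D.
(r1,c5): row 1 has {B,D,E,F}; column 5 has {B,C,D,E}, so it must be A.
(r1,c6): row 1 has {A,B,D,E,F}; column 6 has {A,F}, so it must be C.
(r3,c4): row 3 has {B,C}; column 4 has {A,C,D,F}, so it must be E.
(r3,c5): row 3 has {B,C,E}; column 5 has {A,B,C,D,E}, so it must be F.
(r3,c6): row 3 has {B,C,E,F}; column 6 has {A,C,F}, so it must be D.
(r4,c2): row 4 has {A,C,E,F}; column 2 has {B,C,E,F}, so it must be D.
(r4,c6): row 4 has {A,C,D,E,F}; column 6 has {A,C,D,F}, so it must be B.
(r5,c4): row 5 has {A,C,D,F}; column 4 has {A,C,D,E,F}, so it must be B.
(r5,c6): row 5 has {A,B,C,D,F}; column 6 has {A,B,C,D,F}, so it must be E.
(r3,c2): row 3 has {B,C,D,E,F}; column 2 has {B,C,D,E,F}, so it must be A.

B F E D A C / D E C F B A / C A B E F D / E D F A C B / F C A B D E / A B D C E F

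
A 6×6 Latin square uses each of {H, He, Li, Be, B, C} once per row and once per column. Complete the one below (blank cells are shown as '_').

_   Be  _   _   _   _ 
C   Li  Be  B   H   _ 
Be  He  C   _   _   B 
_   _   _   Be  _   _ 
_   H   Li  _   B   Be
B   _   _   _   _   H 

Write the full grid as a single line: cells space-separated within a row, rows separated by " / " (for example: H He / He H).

H Be B He C Li / C Li Be B H He / Be He C H Li B / Li B H Be He C / He H Li C B Be / B C He Li Be H

(r2,c6): row 2 has {H,Li,Be,B,C}; column 6 has {H,Be,B}, so it must be He.
(r3,c5): row 3 has {He,Be,B,C}; column 5 has {H,B}, so it must be Li.
(r5,c1): row 5 has {H,Li,Be,B}; column 1 has {Be,B,C}, so it must be He.
(r5,c4): row 5 has {H,He,Li,Be,B}; column 4 has {Be,B}, so it must be C.
(r6,c2): row 6 has {H,B}; column 2 has {H,He,Li,Be}, so it must be C.
(r6,c3): row 6 has {H,B,C}; column 3 has {Li,Be,C}, so it must be He.
(r6,c4): row 6 has {H,He,B,C}; column 4 has {Be,B,C}, so it must be Li.
(r6,c5): row 6 has {H,He,Li,B,C}; column 5 has {H,Li,B}, so it must be Be.
(r3,c4): row 3 has {He,Li,Be,B,C}; column 4 has {Li,Be,B,C}, so it must be H.
(r4,c2): row 4 has {Be}; column 2 has {H,He,Li,Be,C}, so it must be B.
(r4,c3): row 4 has {Be,B}; column 3 has {He,Li,Be,C}, so it must be H.
(r1,c3): row 1 has {Be}; column 3 has {H,He,Li,Be,C}, so it must be B.
(r1,c4): row 1 has {Be,B}; column 4 has {H,Li,Be,B,C}, so it must be He.
(r1,c5): row 1 has {He,Be,B}; column 5 has {H,Li,Be,B}, so it must be C.
(r1,c6): row 1 has {He,Be,B,C}; column 6 has {H,He,Be,B}, so it must be Li.
(r4,c1): row 4 has {H,Be,B}; column 1 has {He,Be,B,C}, so it must be Li.
(r4,c5): row 4 has {H,Li,Be,B}; column 5 has {H,Li,Be,B,C}, so it must be He.
(r4,c6): row 4 has {H,He,Li,Be,B}; column 6 has {H,He,Li,Be,B}, so it must be C.
(r1,c1): row 1 has {He,Li,Be,B,C}; column 1 has {He,Li,Be,B,C}, so it must be H.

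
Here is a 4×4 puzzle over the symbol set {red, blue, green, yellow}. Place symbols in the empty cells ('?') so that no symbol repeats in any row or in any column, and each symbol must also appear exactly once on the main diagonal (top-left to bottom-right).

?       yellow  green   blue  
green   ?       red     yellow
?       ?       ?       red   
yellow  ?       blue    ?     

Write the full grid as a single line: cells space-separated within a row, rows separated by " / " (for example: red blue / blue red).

At row 1, column 1: row 1 has {blue,green,yellow}; column 1 has {green,yellow}; the diagonal is empty so far; that leaves red.
At row 2, column 2: row 2 has {red,green,yellow}; column 2 has {yellow}; the diagonal has {red}; that leaves blue.
At row 3, column 1: row 3 has {red}; column 1 has {red,green,yellow}; that leaves blue.
At row 3, column 2: row 3 has {red,blue}; column 2 has {blue,yellow}; that leaves green.
At row 3, column 3: row 3 has {red,blue,green}; column 3 has {red,blue,green}; the diagonal has {red,blue}; that leaves yellow.
At row 4, column 2: row 4 has {blue,yellow}; column 2 has {blue,green,yellow}; that leaves red.
At row 4, column 4: row 4 has {red,blue,yellow}; column 4 has {red,blue,yellow}; the diagonal has {red,blue,yellow}; that leaves green.

red yellow green blue / green blue red yellow / blue green yellow red / yellow red blue green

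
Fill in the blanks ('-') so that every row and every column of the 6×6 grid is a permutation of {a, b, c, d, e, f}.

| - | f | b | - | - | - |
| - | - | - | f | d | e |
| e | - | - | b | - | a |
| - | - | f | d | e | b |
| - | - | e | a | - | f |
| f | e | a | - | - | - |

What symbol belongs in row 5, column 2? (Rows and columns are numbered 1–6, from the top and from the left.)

d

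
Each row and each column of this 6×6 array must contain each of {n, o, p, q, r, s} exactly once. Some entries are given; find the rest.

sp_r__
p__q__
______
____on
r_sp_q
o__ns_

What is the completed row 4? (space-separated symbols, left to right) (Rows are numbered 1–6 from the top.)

q r p s o n

(r1,c6): row 1 has {p,r,s}; column 6 has {n,q}, so it must be o.
(r4,c1): row 4 has {n,o}; column 1 has {o,p,r,s}, so it must be q.
(r4,c4): row 4 has {n,o,q}; column 4 has {n,p,q,r}, so it must be s.
(r5,c5): row 5 has {p,q,r,s}; column 5 has {o,s}, so it must be n.
(r1,c5): row 1 has {o,p,r,s}; column 5 has {n,o,s}, so it must be q.
(r2,c5): row 2 has {p,q}; column 5 has {n,o,q,s}, so it must be r.
(r2,c6): row 2 has {p,q,r}; column 6 has {n,o,q}, so it must be s.
(r3,c1): row 3 is empty so far; column 1 has {o,p,q,r,s}, so it must be n.
(r3,c4): row 3 has {n}; column 4 has {n,p,q,r,s}, so it must be o.
(r3,c5): row 3 has {n,o}; column 5 has {n,o,q,r,s}, so it must be p.
(r3,c6): row 3 has {n,o,p}; column 6 has {n,o,q,s}, so it must be r.
(r4,c2): row 4 has {n,o,q,s}; column 2 has {p}, so it must be r.
(r4,c3): row 4 has {n,o,q,r,s}; column 3 has {s}, so it must be p.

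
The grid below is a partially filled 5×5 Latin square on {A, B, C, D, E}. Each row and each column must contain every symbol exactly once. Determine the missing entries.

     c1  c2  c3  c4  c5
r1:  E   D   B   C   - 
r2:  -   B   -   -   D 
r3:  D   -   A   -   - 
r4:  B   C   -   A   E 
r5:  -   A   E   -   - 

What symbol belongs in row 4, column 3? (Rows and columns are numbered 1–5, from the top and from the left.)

row 1 has {B,C,D,E}; column 5 has {D,E} — only A is left for (r1,c5).
row 2 has {B,D}; column 3 has {A,B,E} — only C is left for (r2,c3).
row 2 has {B,C,D}; column 4 has {A,C} — only E is left for (r2,c4).
row 3 has {A,D}; column 2 has {A,B,C,D} — only E is left for (r3,c2).
row 3 has {A,D,E}; column 4 has {A,C,E} — only B is left for (r3,c4).
row 3 has {A,B,D,E}; column 5 has {A,D,E} — only C is left for (r3,c5).
row 4 has {A,B,C,E}; column 3 has {A,B,C,E} — only D is left for (r4,c3).

D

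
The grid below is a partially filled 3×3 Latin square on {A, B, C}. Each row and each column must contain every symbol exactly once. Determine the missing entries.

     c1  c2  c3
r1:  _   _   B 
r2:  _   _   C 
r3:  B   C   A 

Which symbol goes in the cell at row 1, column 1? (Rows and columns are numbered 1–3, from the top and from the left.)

C

(r1,c2) = A
(r2,c1) = A
(r2,c2) = B
(r1,c1) = C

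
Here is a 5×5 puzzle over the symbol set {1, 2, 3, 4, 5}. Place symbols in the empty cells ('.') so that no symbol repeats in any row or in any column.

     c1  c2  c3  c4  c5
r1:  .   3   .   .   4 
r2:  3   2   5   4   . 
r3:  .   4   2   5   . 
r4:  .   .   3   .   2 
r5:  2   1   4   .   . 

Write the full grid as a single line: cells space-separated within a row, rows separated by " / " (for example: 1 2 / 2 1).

5 3 1 2 4 / 3 2 5 4 1 / 1 4 2 5 3 / 4 5 3 1 2 / 2 1 4 3 5

row 1 has {3,4}; column 3 has {2,3,4,5} — only 1 is left for (r1,c3).
row 1 has {1,3,4}; column 4 has {4,5} — only 2 is left for (r1,c4).
row 2 has {2,3,4,5}; column 5 has {2,4} — only 1 is left for (r2,c5).
row 3 has {2,4,5}; column 1 has {2,3} — only 1 is left for (r3,c1).
row 3 has {1,2,4,5}; column 5 has {1,2,4} — only 3 is left for (r3,c5).
row 4 has {2,3}; column 2 has {1,2,3,4} — only 5 is left for (r4,c2).
row 4 has {2,3,5}; column 4 has {2,4,5} — only 1 is left for (r4,c4).
row 5 has {1,2,4}; column 4 has {1,2,4,5} — only 3 is left for (r5,c4).
row 5 has {1,2,3,4}; column 5 has {1,2,3,4} — only 5 is left for (r5,c5).
row 1 has {1,2,3,4}; column 1 has {1,2,3} — only 5 is left for (r1,c1).
row 4 has {1,2,3,5}; column 1 has {1,2,3,5} — only 4 is left for (r4,c1).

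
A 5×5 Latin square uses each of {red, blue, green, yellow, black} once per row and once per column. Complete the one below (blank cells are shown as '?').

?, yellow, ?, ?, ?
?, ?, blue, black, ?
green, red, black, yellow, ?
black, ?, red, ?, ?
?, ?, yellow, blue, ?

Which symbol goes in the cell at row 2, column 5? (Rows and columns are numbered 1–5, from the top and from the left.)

At row 1, column 3: row 1 has {yellow}; column 3 has {red,blue,yellow,black}; that leaves green.
At row 1, column 4: row 1 has {green,yellow}; column 4 has {blue,yellow,black}; that leaves red.
At row 2, column 2: row 2 has {blue,black}; column 2 has {red,yellow}; that leaves green.
At row 3, column 5: row 3 has {red,green,yellow,black}; column 5 is empty so far; that leaves blue.
At row 4, column 2: row 4 has {red,black}; column 2 has {red,green,yellow}; that leaves blue.
At row 4, column 4: row 4 has {red,blue,black}; column 4 has {red,blue,yellow,black}; that leaves green.
At row 4, column 5: row 4 has {red,blue,green,black}; column 5 has {blue}; that leaves yellow.
At row 5, column 1: row 5 has {blue,yellow}; column 1 has {green,black}; that leaves red.
At row 5, column 2: row 5 has {red,blue,yellow}; column 2 has {red,blue,green,yellow}; that leaves black.
At row 5, column 5: row 5 has {red,blue,yellow,black}; column 5 has {blue,yellow}; that leaves green.
At row 1, column 1: row 1 has {red,green,yellow}; column 1 has {red,green,black}; that leaves blue.
At row 1, column 5: row 1 has {red,blue,green,yellow}; column 5 has {blue,green,yellow}; that leaves black.
At row 2, column 1: row 2 has {blue,green,black}; column 1 has {red,blue,green,black}; that leaves yellow.
At row 2, column 5: row 2 has {blue,green,yellow,black}; column 5 has {blue,green,yellow,black}; that leaves red.

red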